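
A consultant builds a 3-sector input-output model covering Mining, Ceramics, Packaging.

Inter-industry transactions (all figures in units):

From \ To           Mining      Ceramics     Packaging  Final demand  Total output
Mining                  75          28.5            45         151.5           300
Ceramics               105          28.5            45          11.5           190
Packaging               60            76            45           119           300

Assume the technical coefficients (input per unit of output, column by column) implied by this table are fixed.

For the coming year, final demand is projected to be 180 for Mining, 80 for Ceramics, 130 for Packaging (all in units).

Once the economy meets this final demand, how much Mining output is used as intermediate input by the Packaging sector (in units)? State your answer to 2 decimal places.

Technical coefficients a_ij = z_ij / X_j:
  a_11 = 75/300 = 0.25, a_21 = 105/300 = 0.35, a_31 = 60/300 = 0.20
  a_12 = 28.5/190 = 0.15, a_22 = 28.5/190 = 0.15, a_32 = 76/190 = 0.40
  a_13 = 45/300 = 0.15, a_23 = 45/300 = 0.15, a_33 = 45/300 = 0.15
I − A =
  [   0.75    -0.15    -0.15]
  [  -0.35     0.85    -0.15]
  [  -0.20    -0.40     0.85]
Cofactors of I−A, C_ij = (−1)^(i+j)·(minor ij) (rows/columns in the sector order above):
  C_11 = (0.85)(0.85) − (-0.15)(-0.40) = 0.6625
  C_12 = −[(-0.35)(0.85) − (-0.15)(-0.20)] = 0.3275
  C_13 = (-0.35)(-0.40) − (0.85)(-0.20) = 0.3100
  C_21 = −[(-0.15)(0.85) − (-0.15)(-0.40)] = 0.1875
  C_22 = (0.75)(0.85) − (-0.15)(-0.20) = 0.6075
  C_23 = −[(0.75)(-0.40) − (-0.15)(-0.20)] = 0.3300
  C_31 = (-0.15)(-0.15) − (-0.15)(0.85) = 0.1500
  C_32 = −[(0.75)(-0.15) − (-0.15)(-0.35)] = 0.1650
  C_33 = (0.75)(0.85) − (-0.15)(-0.35) = 0.5850
det(I−A) = Σ_j (I−A)_1j·C_1j = (0.75)(0.6625) + (-0.15)(0.3275) + (-0.15)(0.3100) = 0.40125
adj(I−A) = Cᵀ =
  [ 0.6625   0.1875   0.1500]
  [ 0.3275   0.6075   0.1650]
  [ 0.3100   0.3300   0.5850]
(I − A)⁻¹ = adj(I−A) / det(I−A) ≈
  [   1.6511     0.4673     0.3738]
  [   0.8162     1.5140     0.4112]
  [   0.7726     0.8224     1.4579]
First solve x = (I − A)⁻¹ d = adj(I−A)·d / det(I−A); in particular x_3 = (0.3100·180 + 0.3300·80 + 0.5850·130) / 0.40125 = 158.25 / 0.40125 ≈ 394.3925.
Intermediate flow from 1 to 3: z_13 = a_13 · x_3 = 0.15 × 158.25 / 0.40125 = 23.7375 / 0.40125 ≈ 59.16.

z_13 = 59.16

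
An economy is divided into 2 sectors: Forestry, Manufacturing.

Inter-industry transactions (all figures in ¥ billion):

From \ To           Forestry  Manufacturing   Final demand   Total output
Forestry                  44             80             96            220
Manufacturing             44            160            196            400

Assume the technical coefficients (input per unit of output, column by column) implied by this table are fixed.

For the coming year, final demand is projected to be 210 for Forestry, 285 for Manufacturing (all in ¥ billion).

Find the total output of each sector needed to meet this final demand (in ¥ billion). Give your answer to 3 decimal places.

Technical coefficients a_ij = z_ij / X_j:
  a_FF = 44/220 = 0.20, a_MF = 44/220 = 0.20
  a_FM = 80/400 = 0.20, a_MM = 160/400 = 0.40
I − A =
  [   0.80    -0.20]
  [  -0.20     0.60]
det(I−A) = (0.80)(0.60) − (-0.20)(-0.20) = 0.4400
adj(I−A) = [[0.60, 0.20], [0.20, 0.80]]
(I − A)⁻¹ = adj(I−A) / det(I−A) ≈
  [   1.3636     0.4545]
  [   0.4545     1.8182]
x = (I − A)⁻¹ d = adj(I−A)·d / det(I−A), with det(I−A) = 0.4400:
  x_F = (0.60·210 + 0.20·285) / 0.4400 = 183.00 / 0.4400 ≈ 415.909
  x_M = (0.20·210 + 0.80·285) / 0.4400 = 270.00 / 0.4400 ≈ 613.636

x_F = 415.909, x_M = 613.636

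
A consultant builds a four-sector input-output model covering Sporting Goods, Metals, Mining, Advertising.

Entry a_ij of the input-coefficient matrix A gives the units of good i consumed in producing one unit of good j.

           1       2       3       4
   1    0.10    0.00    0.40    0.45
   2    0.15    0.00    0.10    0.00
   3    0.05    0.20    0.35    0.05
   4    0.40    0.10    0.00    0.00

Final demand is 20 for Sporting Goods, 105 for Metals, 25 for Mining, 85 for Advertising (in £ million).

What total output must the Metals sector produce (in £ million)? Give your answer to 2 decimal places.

I − A =
  [   0.90     0.00    -0.40    -0.45]
  [  -0.15     1.00    -0.10     0.00]
  [  -0.05    -0.20     0.65    -0.05]
  [  -0.40    -0.10     0.00     1.00]
Compute the cofactors C_ij = (−1)^(i+j)·(3×3 minor ij) of I−A; the adjugate is their transpose:
adj(I−A) = Cᵀ =
  [ 0.629500   0.111250   0.404500   0.303500]
  [ 0.104500   0.440000   0.132000   0.053625]
  [ 0.100750   0.150750   0.713250   0.081000]
  [ 0.262250   0.088500   0.175000   0.535000]
det(I−A) = Σ_j (I−A)_1j·C_1j = (0.90)(0.629500) + (0.00)(0.104500) + (-0.40)(0.100750) + (-0.45)(0.262250) = 0.4082375
(I − A)⁻¹ = adj(I−A) / det(I−A) ≈
  [   1.5420     0.2725     0.9908     0.7434]
  [   0.2560     1.0778     0.3233     0.1314]
  [   0.2468     0.3693     1.7471     0.1984]
  [   0.6424     0.2168     0.4287     1.3105]
x = (I − A)⁻¹ d = adj(I−A)·d / det(I−A), with det(I−A) = 0.4082375:
  x_1 = (0.629500·20 + 0.111250·105 + 0.404500·25 + 0.303500·85) / 0.4082375 = 60.18125 / 0.4082375 ≈ 147.42
  x_2 = (0.104500·20 + 0.440000·105 + 0.132000·25 + 0.053625·85) / 0.4082375 = 56.148125 / 0.4082375 ≈ 137.54
  x_3 = (0.100750·20 + 0.150750·105 + 0.713250·25 + 0.081000·85) / 0.4082375 = 42.56 / 0.4082375 ≈ 104.25
  x_4 = (0.262250·20 + 0.088500·105 + 0.175000·25 + 0.535000·85) / 0.4082375 = 64.3875 / 0.4082375 ≈ 157.72

x_2 = 137.54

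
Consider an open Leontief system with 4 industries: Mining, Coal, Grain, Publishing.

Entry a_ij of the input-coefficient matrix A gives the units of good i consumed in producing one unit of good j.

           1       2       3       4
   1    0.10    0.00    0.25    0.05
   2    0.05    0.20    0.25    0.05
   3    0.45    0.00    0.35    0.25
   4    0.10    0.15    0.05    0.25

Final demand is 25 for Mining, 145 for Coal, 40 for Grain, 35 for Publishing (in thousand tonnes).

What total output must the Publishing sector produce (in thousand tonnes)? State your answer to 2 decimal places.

x_4 = 116.71

I − A =
  [   0.90     0.00    -0.25    -0.05]
  [  -0.05     0.80    -0.25    -0.05]
  [  -0.45     0.00     0.65    -0.25]
  [  -0.10    -0.15    -0.05     0.75]
Compute the cofactors C_ij = (−1)^(i+j)·(3×3 minor ij) of I−A; the adjugate is their transpose:
adj(I−A) = Cᵀ =
  [ 0.365750   0.014250   0.152000   0.076000]
  [ 0.118750   0.332500   0.180500   0.090250]
  [ 0.288500   0.037125   0.528875   0.198000]
  [ 0.091750   0.070875   0.091625   0.378000]
det(I−A) = Σ_j (I−A)_1j·C_1j = (0.90)(0.365750) + (0.00)(0.118750) + (-0.25)(0.288500) + (-0.05)(0.091750) = 0.2524625
(I − A)⁻¹ = adj(I−A) / det(I−A) ≈
  [   1.4487     0.0564     0.6021     0.3010]
  [   0.4704     1.3170     0.7150     0.3575]
  [   1.1427     0.1471     2.0949     0.7843]
  [   0.3634     0.2807     0.3629     1.4973]
x = (I − A)⁻¹ d = adj(I−A)·d / det(I−A), with det(I−A) = 0.2524625:
  x_1 = (0.365750·25 + 0.014250·145 + 0.152000·40 + 0.076000·35) / 0.2524625 = 19.95 / 0.2524625 ≈ 79.02
  x_2 = (0.118750·25 + 0.332500·145 + 0.180500·40 + 0.090250·35) / 0.2524625 = 61.56 / 0.2524625 ≈ 243.84
  x_3 = (0.288500·25 + 0.037125·145 + 0.528875·40 + 0.198000·35) / 0.2524625 = 40.680625 / 0.2524625 ≈ 161.14
  x_4 = (0.091750·25 + 0.070875·145 + 0.091625·40 + 0.378000·35) / 0.2524625 = 29.465625 / 0.2524625 ≈ 116.71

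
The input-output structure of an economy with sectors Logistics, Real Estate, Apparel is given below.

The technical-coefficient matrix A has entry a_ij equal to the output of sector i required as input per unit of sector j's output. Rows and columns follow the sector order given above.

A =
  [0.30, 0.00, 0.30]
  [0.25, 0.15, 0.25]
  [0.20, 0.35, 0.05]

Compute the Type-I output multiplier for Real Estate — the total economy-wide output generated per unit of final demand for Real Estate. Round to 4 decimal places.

m_R = 2.2378

I − A =
  [   0.70     0.00    -0.30]
  [  -0.25     0.85    -0.25]
  [  -0.20    -0.35     0.95]
Cofactors of I−A, C_ij = (−1)^(i+j)·(minor ij) (rows/columns in the sector order above):
  C_11 = (0.85)(0.95) − (-0.25)(-0.35) = 0.7200
  C_12 = −[(-0.25)(0.95) − (-0.25)(-0.20)] = 0.2875
  C_13 = (-0.25)(-0.35) − (0.85)(-0.20) = 0.2575
  C_21 = −[(0.00)(0.95) − (-0.30)(-0.35)] = 0.1050
  C_22 = (0.70)(0.95) − (-0.30)(-0.20) = 0.6050
  C_23 = −[(0.70)(-0.35) − (0.00)(-0.20)] = 0.2450
  C_31 = (0.00)(-0.25) − (-0.30)(0.85) = 0.2550
  C_32 = −[(0.70)(-0.25) − (-0.30)(-0.25)] = 0.2500
  C_33 = (0.70)(0.85) − (0.00)(-0.25) = 0.5950
det(I−A) = Σ_j (I−A)_1j·C_1j = (0.70)(0.7200) + (0.00)(0.2875) + (-0.30)(0.2575) = 0.42675
adj(I−A) = Cᵀ =
  [ 0.7200   0.1050   0.2550]
  [ 0.2875   0.6050   0.2500]
  [ 0.2575   0.2450   0.5950]
(I − A)⁻¹ = adj(I−A) / det(I−A) ≈
  [   1.68717     0.24605     0.59754]
  [   0.67370     1.41769     0.58582]
  [   0.60340     0.57411     1.39426]
The output multiplier for sector j is the column-j sum of the Leontief inverse (I − A)⁻¹ = adj(I−A) / det(I−A).
Column R of adj(I−A): (0.1050, 0.6050, 0.2450); det(I−A) = 0.42675.
m_R = (0.1050 + 0.6050 + 0.2450) / 0.42675 = 0.955 / 0.42675 ≈ 2.2378.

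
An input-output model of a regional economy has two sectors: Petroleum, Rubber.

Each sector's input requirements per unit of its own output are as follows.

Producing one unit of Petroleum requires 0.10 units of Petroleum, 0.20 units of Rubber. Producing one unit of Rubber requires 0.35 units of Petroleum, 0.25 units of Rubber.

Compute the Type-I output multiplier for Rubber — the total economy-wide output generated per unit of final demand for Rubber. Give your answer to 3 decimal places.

m_R = 2.066

I − A =
  [   0.90    -0.35]
  [  -0.20     0.75]
det(I−A) = (0.90)(0.75) − (-0.35)(-0.20) = 0.6050
adj(I−A) = [[0.75, 0.35], [0.20, 0.90]]
(I − A)⁻¹ = adj(I−A) / det(I−A) ≈
  [   1.2397     0.5785]
  [   0.3306     1.4876]
The output multiplier for sector j is the column-j sum of the Leontief inverse (I − A)⁻¹ = adj(I−A) / det(I−A).
Column R of adj(I−A): (0.35, 0.90); det(I−A) = 0.6050.
m_R = (0.35 + 0.90) / 0.6050 = 1.25 / 0.6050 ≈ 2.066.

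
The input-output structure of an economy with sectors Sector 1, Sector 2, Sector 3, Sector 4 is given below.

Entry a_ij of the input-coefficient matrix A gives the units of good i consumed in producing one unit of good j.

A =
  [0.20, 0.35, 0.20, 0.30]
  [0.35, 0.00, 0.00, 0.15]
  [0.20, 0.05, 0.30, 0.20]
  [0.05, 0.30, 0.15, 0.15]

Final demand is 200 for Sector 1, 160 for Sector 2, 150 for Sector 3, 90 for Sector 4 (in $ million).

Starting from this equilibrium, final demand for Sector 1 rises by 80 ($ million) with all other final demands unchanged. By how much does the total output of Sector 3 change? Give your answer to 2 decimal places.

I − A =
  [   0.80    -0.35    -0.20    -0.30]
  [  -0.35     1.00     0.00    -0.15]
  [  -0.20    -0.05     0.70    -0.20]
  [  -0.05    -0.30    -0.15     0.85]
Compute the cofactors C_ij = (−1)^(i+j)·(3×3 minor ij) of I−A; the adjugate is their transpose:
adj(I−A) = Cᵀ =
  [ 0.532375   0.283500   0.213875   0.288250]
  [ 0.207500   0.396500   0.094750   0.165500]
  [ 0.207250   0.162250   0.490750   0.217250]
  [ 0.141125   0.185250   0.132625   0.430750]
det(I−A) = Σ_j (I−A)_1j·C_1j = (0.80)(0.532375) + (-0.35)(0.207500) + (-0.20)(0.207250) + (-0.30)(0.141125) = 0.2694875
(I − A)⁻¹ = adj(I−A) / det(I−A) ≈
  [   1.9755     1.0520     0.7936     1.0696]
  [   0.7700     1.4713     0.3516     0.6141]
  [   0.7691     0.6021     1.8210     0.8062]
  [   0.5237     0.6874     0.4921     1.5984]
Δx = (I − A)⁻¹ Δd with Δd having +80 in the Sector 1 component and 0 elsewhere.
So Δx_3 = L_31 · (+80), where L_31 = adj(I−A)_31 / det(I−A) = 0.207250 / 0.2694875.
Δx_3 = 0.207250 × (+80) / 0.2694875 = 16.58 / 0.2694875 ≈ 61.52.

Δx_3 = 61.52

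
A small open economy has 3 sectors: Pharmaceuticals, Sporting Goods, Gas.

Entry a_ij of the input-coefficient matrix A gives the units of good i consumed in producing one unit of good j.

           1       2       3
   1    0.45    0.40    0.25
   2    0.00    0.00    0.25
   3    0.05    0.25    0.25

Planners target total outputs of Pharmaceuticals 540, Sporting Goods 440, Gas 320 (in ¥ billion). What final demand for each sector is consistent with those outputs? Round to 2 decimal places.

I − A =
  [   0.55    -0.40    -0.25]
  [   0.00     1.00    -0.25]
  [  -0.05    -0.25     0.75]
d = (I − A) x:
  d_1 = (+0.55)·540 + (-0.40)·440 + (-0.25)·320 = 41.00
  d_2 = (+0.00)·540 + (+1.00)·440 + (-0.25)·320 = 360.00
  d_3 = (-0.05)·540 + (-0.25)·440 + (+0.75)·320 = 103.00

d_1 = 41.00, d_2 = 360.00, d_3 = 103.00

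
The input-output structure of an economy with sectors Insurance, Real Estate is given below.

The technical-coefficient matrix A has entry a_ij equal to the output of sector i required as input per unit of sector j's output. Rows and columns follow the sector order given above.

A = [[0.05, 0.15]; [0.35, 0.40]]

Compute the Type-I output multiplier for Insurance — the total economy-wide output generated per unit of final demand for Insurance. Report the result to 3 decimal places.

I − A =
  [   0.95    -0.15]
  [  -0.35     0.60]
det(I−A) = (0.95)(0.60) − (-0.15)(-0.35) = 0.5175
adj(I−A) = [[0.60, 0.15], [0.35, 0.95]]
(I − A)⁻¹ = adj(I−A) / det(I−A) ≈
  [   1.1594     0.2899]
  [   0.6763     1.8357]
The output multiplier for sector j is the column-j sum of the Leontief inverse (I − A)⁻¹ = adj(I−A) / det(I−A).
Column I of adj(I−A): (0.60, 0.35); det(I−A) = 0.5175.
m_I = (0.60 + 0.35) / 0.5175 = 0.95 / 0.5175 ≈ 1.836.

m_I = 1.836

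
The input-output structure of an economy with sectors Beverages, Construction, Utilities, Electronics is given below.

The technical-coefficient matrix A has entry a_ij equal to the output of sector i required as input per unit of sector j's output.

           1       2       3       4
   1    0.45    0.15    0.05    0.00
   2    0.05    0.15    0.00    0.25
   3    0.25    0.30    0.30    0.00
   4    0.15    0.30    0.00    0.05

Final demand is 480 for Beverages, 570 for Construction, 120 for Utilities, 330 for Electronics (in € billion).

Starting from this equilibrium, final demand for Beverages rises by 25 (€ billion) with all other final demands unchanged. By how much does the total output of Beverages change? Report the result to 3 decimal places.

Δx_1 = 48.804

I − A =
  [   0.55    -0.15    -0.05     0.00]
  [  -0.05     0.85     0.00    -0.25]
  [  -0.25    -0.30     0.70     0.00]
  [  -0.15    -0.30     0.00     0.95]
Compute the cofactors C_ij = (−1)^(i+j)·(3×3 minor ij) of I−A; the adjugate is their transpose:
adj(I−A) = Cᵀ =
  [ 0.512750   0.114000   0.036625   0.030000]
  [ 0.059500   0.353875   0.004250   0.093125]
  [ 0.208625   0.192375   0.390125   0.050625]
  [ 0.099750   0.129750   0.007125   0.310625]
det(I−A) = Σ_j (I−A)_1j·C_1j = (0.55)(0.512750) + (-0.15)(0.059500) + (-0.05)(0.208625) + (0.00)(0.099750) = 0.26265625
(I − A)⁻¹ = adj(I−A) / det(I−A) ≈
  [   1.9522     0.4340     0.1394     0.1142]
  [   0.2265     1.3473     0.0162     0.3546]
  [   0.7943     0.7324     1.4853     0.1927]
  [   0.3798     0.4940     0.0271     1.1826]
Δx = (I − A)⁻¹ Δd with Δd having +25 in the Beverages component and 0 elsewhere.
So Δx_1 = L_11 · (+25), where L_11 = adj(I−A)_11 / det(I−A) = 0.512750 / 0.26265625.
Δx_1 = 0.512750 × (+25) / 0.26265625 = 12.81875 / 0.26265625 ≈ 48.804.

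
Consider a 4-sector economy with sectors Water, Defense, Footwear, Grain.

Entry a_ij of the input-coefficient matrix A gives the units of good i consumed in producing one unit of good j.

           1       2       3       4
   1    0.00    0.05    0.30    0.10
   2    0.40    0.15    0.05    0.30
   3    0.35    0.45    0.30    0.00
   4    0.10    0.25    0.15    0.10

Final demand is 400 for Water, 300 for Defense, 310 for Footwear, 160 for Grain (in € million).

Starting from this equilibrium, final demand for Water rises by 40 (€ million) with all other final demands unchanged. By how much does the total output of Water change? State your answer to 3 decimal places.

Δx_1 = 62.799

I − A =
  [   1.00    -0.05    -0.30    -0.10]
  [  -0.40     0.85    -0.05    -0.30]
  [  -0.35    -0.45     0.70     0.00]
  [  -0.10    -0.25    -0.15     0.90]
Compute the cofactors C_ij = (−1)^(i+j)·(3×3 minor ij) of I−A; the adjugate is their transpose:
adj(I−A) = Cᵀ =
  [ 0.442500   0.177250   0.225500   0.108250]
  [ 0.304500   0.523250   0.212500   0.208250]
  [ 0.417000   0.425000   0.652000   0.188000]
  [ 0.203250   0.235875   0.192750   0.414375]
det(I−A) = Σ_j (I−A)_1j·C_1j = (1.00)(0.442500) + (-0.05)(0.304500) + (-0.30)(0.417000) + (-0.10)(0.203250) = 0.28185
(I − A)⁻¹ = adj(I−A) / det(I−A) ≈
  [   1.5700     0.6289     0.8001     0.3841]
  [   1.0804     1.8565     0.7539     0.7389]
  [   1.4795     1.5079     2.3133     0.6670]
  [   0.7211     0.8369     0.6839     1.4702]
Δx = (I − A)⁻¹ Δd with Δd having +40 in the Water component and 0 elsewhere.
So Δx_1 = L_11 · (+40), where L_11 = adj(I−A)_11 / det(I−A) = 0.442500 / 0.28185.
Δx_1 = 0.442500 × (+40) / 0.28185 = 17.70 / 0.28185 ≈ 62.799.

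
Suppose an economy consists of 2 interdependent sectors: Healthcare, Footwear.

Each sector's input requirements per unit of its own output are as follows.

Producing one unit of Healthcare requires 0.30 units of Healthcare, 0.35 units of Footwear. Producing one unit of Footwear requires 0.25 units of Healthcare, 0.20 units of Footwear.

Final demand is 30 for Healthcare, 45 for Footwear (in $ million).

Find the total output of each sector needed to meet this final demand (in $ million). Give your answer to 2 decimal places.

x_1 = 74.60, x_2 = 88.89

I − A =
  [   0.70    -0.25]
  [  -0.35     0.80]
det(I−A) = (0.70)(0.80) − (-0.25)(-0.35) = 0.4725
adj(I−A) = [[0.80, 0.25], [0.35, 0.70]]
(I − A)⁻¹ = adj(I−A) / det(I−A) ≈
  [   1.6931     0.5291]
  [   0.7407     1.4815]
x = (I − A)⁻¹ d = adj(I−A)·d / det(I−A), with det(I−A) = 0.4725:
  x_1 = (0.80·30 + 0.25·45) / 0.4725 = 35.25 / 0.4725 ≈ 74.60
  x_2 = (0.35·30 + 0.70·45) / 0.4725 = 42.00 / 0.4725 ≈ 88.89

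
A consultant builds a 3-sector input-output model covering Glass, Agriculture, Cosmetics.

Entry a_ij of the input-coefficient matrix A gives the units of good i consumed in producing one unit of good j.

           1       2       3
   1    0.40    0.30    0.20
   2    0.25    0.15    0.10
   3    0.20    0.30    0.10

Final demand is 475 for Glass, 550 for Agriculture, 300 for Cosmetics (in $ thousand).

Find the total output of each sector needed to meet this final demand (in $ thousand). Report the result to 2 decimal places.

I − A =
  [   0.60    -0.30    -0.20]
  [  -0.25     0.85    -0.10]
  [  -0.20    -0.30     0.90]
Cofactors of I−A, C_ij = (−1)^(i+j)·(minor ij) (rows/columns in the sector order above):
  C_11 = (0.85)(0.90) − (-0.10)(-0.30) = 0.7350
  C_12 = −[(-0.25)(0.90) − (-0.10)(-0.20)] = 0.2450
  C_13 = (-0.25)(-0.30) − (0.85)(-0.20) = 0.2450
  C_21 = −[(-0.30)(0.90) − (-0.20)(-0.30)] = 0.3300
  C_22 = (0.60)(0.90) − (-0.20)(-0.20) = 0.5000
  C_23 = −[(0.60)(-0.30) − (-0.30)(-0.20)] = 0.2400
  C_31 = (-0.30)(-0.10) − (-0.20)(0.85) = 0.2000
  C_32 = −[(0.60)(-0.10) − (-0.20)(-0.25)] = 0.1100
  C_33 = (0.60)(0.85) − (-0.30)(-0.25) = 0.4350
det(I−A) = Σ_j (I−A)_1j·C_1j = (0.60)(0.7350) + (-0.30)(0.2450) + (-0.20)(0.2450) = 0.3185
adj(I−A) = Cᵀ =
  [ 0.7350   0.3300   0.2000]
  [ 0.2450   0.5000   0.1100]
  [ 0.2450   0.2400   0.4350]
(I − A)⁻¹ = adj(I−A) / det(I−A) ≈
  [   2.3077     1.0361     0.6279]
  [   0.7692     1.5699     0.3454]
  [   0.7692     0.7535     1.3658]
x = (I − A)⁻¹ d = adj(I−A)·d / det(I−A), with det(I−A) = 0.3185:
  x_1 = (0.7350·475 + 0.3300·550 + 0.2000·300) / 0.3185 = 590.625 / 0.3185 ≈ 1854.40
  x_2 = (0.2450·475 + 0.5000·550 + 0.1100·300) / 0.3185 = 424.375 / 0.3185 ≈ 1332.42
  x_3 = (0.2450·475 + 0.2400·550 + 0.4350·300) / 0.3185 = 378.875 / 0.3185 ≈ 1189.56

x_1 = 1854.40, x_2 = 1332.42, x_3 = 1189.56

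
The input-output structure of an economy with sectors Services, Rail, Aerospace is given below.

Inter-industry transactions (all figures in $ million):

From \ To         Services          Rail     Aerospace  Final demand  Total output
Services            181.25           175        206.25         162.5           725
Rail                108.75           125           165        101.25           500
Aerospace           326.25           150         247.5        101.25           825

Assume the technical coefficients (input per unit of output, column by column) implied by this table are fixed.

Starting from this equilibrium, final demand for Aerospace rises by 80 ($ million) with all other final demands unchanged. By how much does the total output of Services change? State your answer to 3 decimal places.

Δx_S = 111.427

Technical coefficients a_ij = z_ij / X_j:
  a_SS = 181.25/725 = 0.25, a_RS = 108.75/725 = 0.15, a_AS = 326.25/725 = 0.45
  a_SR = 175/500 = 0.35, a_RR = 125/500 = 0.25, a_AR = 150/500 = 0.30
  a_SA = 206.25/825 = 0.25, a_RA = 165/825 = 0.20, a_AA = 247.5/825 = 0.30
I − A =
  [   0.75    -0.35    -0.25]
  [  -0.15     0.75    -0.20]
  [  -0.45    -0.30     0.70]
Cofactors of I−A, C_ij = (−1)^(i+j)·(minor ij) (rows/columns in the sector order above):
  C_11 = (0.75)(0.70) − (-0.20)(-0.30) = 0.4650
  C_12 = −[(-0.15)(0.70) − (-0.20)(-0.45)] = 0.1950
  C_13 = (-0.15)(-0.30) − (0.75)(-0.45) = 0.3825
  C_21 = −[(-0.35)(0.70) − (-0.25)(-0.30)] = 0.3200
  C_22 = (0.75)(0.70) − (-0.25)(-0.45) = 0.4125
  C_23 = −[(0.75)(-0.30) − (-0.35)(-0.45)] = 0.3825
  C_31 = (-0.35)(-0.20) − (-0.25)(0.75) = 0.2575
  C_32 = −[(0.75)(-0.20) − (-0.25)(-0.15)] = 0.1875
  C_33 = (0.75)(0.75) − (-0.35)(-0.15) = 0.5100
det(I−A) = Σ_j (I−A)_1j·C_1j = (0.75)(0.4650) + (-0.35)(0.1950) + (-0.25)(0.3825) = 0.184875
adj(I−A) = Cᵀ =
  [ 0.4650   0.3200   0.2575]
  [ 0.1950   0.4125   0.1875]
  [ 0.3825   0.3825   0.5100]
(I − A)⁻¹ = adj(I−A) / det(I−A) ≈
  [   2.5152     1.7309     1.3928]
  [   1.0548     2.2312     1.0142]
  [   2.0690     2.0690     2.7586]
Δx = (I − A)⁻¹ Δd with Δd having +80 in the Aerospace component and 0 elsewhere.
So Δx_S = L_SA · (+80), where L_SA = adj(I−A)_SA / det(I−A) = 0.2575 / 0.184875.
Δx_S = 0.2575 × (+80) / 0.184875 = 20.60 / 0.184875 ≈ 111.427.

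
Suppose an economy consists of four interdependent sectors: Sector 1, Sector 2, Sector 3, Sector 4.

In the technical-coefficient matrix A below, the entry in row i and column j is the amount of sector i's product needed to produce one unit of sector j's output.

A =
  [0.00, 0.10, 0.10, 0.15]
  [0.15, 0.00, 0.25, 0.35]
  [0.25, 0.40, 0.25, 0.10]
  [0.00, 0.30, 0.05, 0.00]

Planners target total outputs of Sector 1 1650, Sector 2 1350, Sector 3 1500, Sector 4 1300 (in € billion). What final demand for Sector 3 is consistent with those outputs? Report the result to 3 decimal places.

I − A =
  [   1.00    -0.10    -0.10    -0.15]
  [  -0.15     1.00    -0.25    -0.35]
  [  -0.25    -0.40     0.75    -0.10]
  [   0.00    -0.30    -0.05     1.00]
d = (I − A) x:
  d_1 = (+1.00)·1650 + (-0.10)·1350 + (-0.10)·1500 + (-0.15)·1300 = 1170.000
  d_2 = (-0.15)·1650 + (+1.00)·1350 + (-0.25)·1500 + (-0.35)·1300 = 272.500
  d_3 = (-0.25)·1650 + (-0.40)·1350 + (+0.75)·1500 + (-0.10)·1300 = 42.500
  d_4 = (+0.00)·1650 + (-0.30)·1350 + (-0.05)·1500 + (+1.00)·1300 = 820.000

d_3 = 42.500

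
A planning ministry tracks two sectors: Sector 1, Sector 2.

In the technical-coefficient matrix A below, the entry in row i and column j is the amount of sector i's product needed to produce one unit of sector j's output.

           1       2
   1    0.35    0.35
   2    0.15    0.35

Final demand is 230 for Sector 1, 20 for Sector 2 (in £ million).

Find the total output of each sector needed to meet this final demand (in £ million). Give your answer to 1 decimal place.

I − A =
  [   0.65    -0.35]
  [  -0.15     0.65]
det(I−A) = (0.65)(0.65) − (-0.35)(-0.15) = 0.3700
adj(I−A) = [[0.65, 0.35], [0.15, 0.65]]
(I − A)⁻¹ = adj(I−A) / det(I−A) ≈
  [   1.7568     0.9459]
  [   0.4054     1.7568]
x = (I − A)⁻¹ d = adj(I−A)·d / det(I−A), with det(I−A) = 0.3700:
  x_1 = (0.65·230 + 0.35·20) / 0.3700 = 156.50 / 0.3700 ≈ 423.0
  x_2 = (0.15·230 + 0.65·20) / 0.3700 = 47.50 / 0.3700 ≈ 128.4

x_1 = 423.0, x_2 = 128.4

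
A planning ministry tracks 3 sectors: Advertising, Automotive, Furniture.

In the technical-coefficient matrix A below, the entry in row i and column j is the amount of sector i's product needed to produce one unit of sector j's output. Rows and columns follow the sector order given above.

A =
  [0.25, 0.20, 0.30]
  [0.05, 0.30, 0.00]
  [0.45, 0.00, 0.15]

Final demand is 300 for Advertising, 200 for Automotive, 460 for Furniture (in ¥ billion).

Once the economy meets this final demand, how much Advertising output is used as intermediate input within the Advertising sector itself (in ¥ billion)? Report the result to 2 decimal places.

z_11 = 225.13

I − A =
  [   0.75    -0.20    -0.30]
  [  -0.05     0.70     0.00]
  [  -0.45     0.00     0.85]
Cofactors of I−A, C_ij = (−1)^(i+j)·(minor ij) (rows/columns in the sector order above):
  C_11 = (0.70)(0.85) − (0.00)(0.00) = 0.5950
  C_12 = −[(-0.05)(0.85) − (0.00)(-0.45)] = 0.0425
  C_13 = (-0.05)(0.00) − (0.70)(-0.45) = 0.3150
  C_21 = −[(-0.20)(0.85) − (-0.30)(0.00)] = 0.1700
  C_22 = (0.75)(0.85) − (-0.30)(-0.45) = 0.5025
  C_23 = −[(0.75)(0.00) − (-0.20)(-0.45)] = 0.0900
  C_31 = (-0.20)(0.00) − (-0.30)(0.70) = 0.2100
  C_32 = −[(0.75)(0.00) − (-0.30)(-0.05)] = 0.0150
  C_33 = (0.75)(0.70) − (-0.20)(-0.05) = 0.5150
det(I−A) = Σ_j (I−A)_1j·C_1j = (0.75)(0.5950) + (-0.20)(0.0425) + (-0.30)(0.3150) = 0.34325
adj(I−A) = Cᵀ =
  [ 0.5950   0.1700   0.2100]
  [ 0.0425   0.5025   0.0150]
  [ 0.3150   0.0900   0.5150]
(I − A)⁻¹ = adj(I−A) / det(I−A) ≈
  [   1.7334     0.4953     0.6118]
  [   0.1238     1.4639     0.0437]
  [   0.9177     0.2622     1.5004]
First solve x = (I − A)⁻¹ d = adj(I−A)·d / det(I−A); in particular x_1 = (0.5950·300 + 0.1700·200 + 0.2100·460) / 0.34325 = 309.10 / 0.34325 ≈ 900.5098.
Intermediate flow from 1 to 1: z_11 = a_11 · x_1 = 0.25 × 309.10 / 0.34325 = 77.275 / 0.34325 ≈ 225.13.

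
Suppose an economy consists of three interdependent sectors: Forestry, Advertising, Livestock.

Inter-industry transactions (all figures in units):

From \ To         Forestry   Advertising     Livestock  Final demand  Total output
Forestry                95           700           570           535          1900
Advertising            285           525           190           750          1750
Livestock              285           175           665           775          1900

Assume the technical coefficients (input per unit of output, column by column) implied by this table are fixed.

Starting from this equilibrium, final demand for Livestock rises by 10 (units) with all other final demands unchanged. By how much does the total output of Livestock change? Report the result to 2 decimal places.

Technical coefficients a_ij = z_ij / X_j:
  a_FF = 95/1900 = 0.05, a_AF = 285/1900 = 0.15, a_LF = 285/1900 = 0.15
  a_FA = 700/1750 = 0.40, a_AA = 525/1750 = 0.30, a_LA = 175/1750 = 0.10
  a_FL = 570/1900 = 0.30, a_AL = 190/1900 = 0.10, a_LL = 665/1900 = 0.35
I − A =
  [   0.95    -0.40    -0.30]
  [  -0.15     0.70    -0.10]
  [  -0.15    -0.10     0.65]
Cofactors of I−A, C_ij = (−1)^(i+j)·(minor ij) (rows/columns in the sector order above):
  C_11 = (0.70)(0.65) − (-0.10)(-0.10) = 0.4450
  C_12 = −[(-0.15)(0.65) − (-0.10)(-0.15)] = 0.1125
  C_13 = (-0.15)(-0.10) − (0.70)(-0.15) = 0.1200
  C_21 = −[(-0.40)(0.65) − (-0.30)(-0.10)] = 0.2900
  C_22 = (0.95)(0.65) − (-0.30)(-0.15) = 0.5725
  C_23 = −[(0.95)(-0.10) − (-0.40)(-0.15)] = 0.1550
  C_31 = (-0.40)(-0.10) − (-0.30)(0.70) = 0.2500
  C_32 = −[(0.95)(-0.10) − (-0.30)(-0.15)] = 0.1400
  C_33 = (0.95)(0.70) − (-0.40)(-0.15) = 0.6050
det(I−A) = Σ_j (I−A)_1j·C_1j = (0.95)(0.4450) + (-0.40)(0.1125) + (-0.30)(0.1200) = 0.34175
adj(I−A) = Cᵀ =
  [ 0.4450   0.2900   0.2500]
  [ 0.1125   0.5725   0.1400]
  [ 0.1200   0.1550   0.6050]
(I − A)⁻¹ = adj(I−A) / det(I−A) ≈
  [   1.3021     0.8486     0.7315]
  [   0.3292     1.6752     0.4097]
  [   0.3511     0.4535     1.7703]
Δx = (I − A)⁻¹ Δd with Δd having +10 in the Livestock component and 0 elsewhere.
So Δx_L = L_LL · (+10), where L_LL = adj(I−A)_LL / det(I−A) = 0.6050 / 0.34175.
Δx_L = 0.6050 × (+10) / 0.34175 = 6.05 / 0.34175 ≈ 17.70.

Δx_L = 17.70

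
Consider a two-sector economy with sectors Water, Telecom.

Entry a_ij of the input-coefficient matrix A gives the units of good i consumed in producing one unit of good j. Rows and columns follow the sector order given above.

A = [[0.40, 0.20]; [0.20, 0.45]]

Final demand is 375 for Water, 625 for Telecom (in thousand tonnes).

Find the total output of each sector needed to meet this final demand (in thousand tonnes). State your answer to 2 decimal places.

I − A =
  [   0.60    -0.20]
  [  -0.20     0.55]
det(I−A) = (0.60)(0.55) − (-0.20)(-0.20) = 0.2900
adj(I−A) = [[0.55, 0.20], [0.20, 0.60]]
(I − A)⁻¹ = adj(I−A) / det(I−A) ≈
  [   1.8966     0.6897]
  [   0.6897     2.0690]
x = (I − A)⁻¹ d = adj(I−A)·d / det(I−A), with det(I−A) = 0.2900:
  x_W = (0.55·375 + 0.20·625) / 0.2900 = 331.25 / 0.2900 ≈ 1142.24
  x_T = (0.20·375 + 0.60·625) / 0.2900 = 450.00 / 0.2900 ≈ 1551.72

x_W = 1142.24, x_T = 1551.72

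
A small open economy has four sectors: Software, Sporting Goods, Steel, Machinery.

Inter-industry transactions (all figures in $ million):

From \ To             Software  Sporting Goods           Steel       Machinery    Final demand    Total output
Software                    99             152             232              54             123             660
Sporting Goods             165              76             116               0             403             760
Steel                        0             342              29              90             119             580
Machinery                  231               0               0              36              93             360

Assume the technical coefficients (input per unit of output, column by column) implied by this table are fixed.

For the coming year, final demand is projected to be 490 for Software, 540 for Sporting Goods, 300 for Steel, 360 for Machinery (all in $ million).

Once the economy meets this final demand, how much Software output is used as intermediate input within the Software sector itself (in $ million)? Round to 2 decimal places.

Technical coefficients a_ij = z_ij / X_j:
  a_11 = 99/660 = 0.15, a_21 = 165/660 = 0.25, a_31 = 0/660 = 0.00, a_41 = 231/660 = 0.35
  a_12 = 152/760 = 0.20, a_22 = 76/760 = 0.10, a_32 = 342/760 = 0.45, a_42 = 0/760 = 0.00
  a_13 = 232/580 = 0.40, a_23 = 116/580 = 0.20, a_33 = 29/580 = 0.05, a_43 = 0/580 = 0.00
  a_14 = 54/360 = 0.15, a_24 = 0/360 = 0.00, a_34 = 90/360 = 0.25, a_44 = 36/360 = 0.10
I − A =
  [   0.85    -0.20    -0.40    -0.15]
  [  -0.25     0.90    -0.20     0.00]
  [   0.00    -0.45     0.95    -0.25]
  [  -0.35     0.00     0.00     0.90]
Compute the cofactors C_ij = (−1)^(i+j)·(3×3 minor ij) of I−A; the adjugate is their transpose:
adj(I−A) = Cᵀ =
  [ 0.688500   0.333000   0.360000   0.214750]
  [ 0.231250   0.641875   0.232500   0.103125]
  [ 0.180000   0.338125   0.596250   0.195625]
  [ 0.267750   0.129500   0.140000   0.557750]
det(I−A) = Σ_j (I−A)_1j·C_1j = (0.85)(0.688500) + (-0.20)(0.231250) + (-0.40)(0.180000) + (-0.15)(0.267750) = 0.4268125
(I − A)⁻¹ = adj(I−A) / det(I−A) ≈
  [   1.6131     0.7802     0.8435     0.5031]
  [   0.5418     1.5039     0.5447     0.2416]
  [   0.4217     0.7922     1.3970     0.4583]
  [   0.6273     0.3034     0.3280     1.3068]
First solve x = (I − A)⁻¹ d = adj(I−A)·d / det(I−A); in particular x_1 = (0.688500·490 + 0.333000·540 + 0.360000·300 + 0.214750·360) / 0.4268125 = 702.495 / 0.4268125 ≈ 1645.9101.
Intermediate flow from 1 to 1: z_11 = a_11 · x_1 = 0.15 × 702.495 / 0.4268125 = 105.37425 / 0.4268125 ≈ 246.89.

z_11 = 246.89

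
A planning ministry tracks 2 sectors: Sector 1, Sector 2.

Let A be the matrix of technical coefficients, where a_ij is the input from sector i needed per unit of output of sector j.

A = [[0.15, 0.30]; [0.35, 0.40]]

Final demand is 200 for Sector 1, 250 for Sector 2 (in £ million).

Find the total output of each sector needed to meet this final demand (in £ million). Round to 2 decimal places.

I − A =
  [   0.85    -0.30]
  [  -0.35     0.60]
det(I−A) = (0.85)(0.60) − (-0.30)(-0.35) = 0.4050
adj(I−A) = [[0.60, 0.30], [0.35, 0.85]]
(I − A)⁻¹ = adj(I−A) / det(I−A) ≈
  [   1.4815     0.7407]
  [   0.8642     2.0988]
x = (I − A)⁻¹ d = adj(I−A)·d / det(I−A), with det(I−A) = 0.4050:
  x_1 = (0.60·200 + 0.30·250) / 0.4050 = 195.00 / 0.4050 ≈ 481.48
  x_2 = (0.35·200 + 0.85·250) / 0.4050 = 282.50 / 0.4050 ≈ 697.53

x_1 = 481.48, x_2 = 697.53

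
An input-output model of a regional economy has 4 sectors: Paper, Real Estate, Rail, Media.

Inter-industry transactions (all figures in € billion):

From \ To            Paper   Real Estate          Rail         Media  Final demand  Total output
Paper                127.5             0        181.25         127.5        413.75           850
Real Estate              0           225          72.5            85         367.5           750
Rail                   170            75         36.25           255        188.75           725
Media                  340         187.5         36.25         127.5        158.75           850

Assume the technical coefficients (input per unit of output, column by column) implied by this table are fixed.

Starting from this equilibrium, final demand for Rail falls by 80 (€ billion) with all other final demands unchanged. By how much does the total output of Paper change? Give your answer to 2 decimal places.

Technical coefficients a_ij = z_ij / X_j:
  a_11 = 127.5/850 = 0.15, a_21 = 0/850 = 0.00, a_31 = 170/850 = 0.20, a_41 = 340/850 = 0.40
  a_12 = 0/750 = 0.00, a_22 = 225/750 = 0.30, a_32 = 75/750 = 0.10, a_42 = 187.5/750 = 0.25
  a_13 = 181.25/725 = 0.25, a_23 = 72.5/725 = 0.10, a_33 = 36.25/725 = 0.05, a_43 = 36.25/725 = 0.05
  a_14 = 127.5/850 = 0.15, a_24 = 85/850 = 0.10, a_34 = 255/850 = 0.30, a_44 = 127.5/850 = 0.15
I − A =
  [   0.85     0.00    -0.25    -0.15]
  [   0.00     0.70    -0.10    -0.10]
  [  -0.20    -0.10     0.95    -0.30]
  [  -0.40    -0.25    -0.05     0.85]
Compute the cofactors C_ij = (−1)^(i+j)·(3×3 minor ij) of I−A; the adjugate is their transpose:
adj(I−A) = Cᵀ =
  [ 0.514500   0.076375   0.151500   0.153250]
  [ 0.068000   0.542625   0.080500   0.104250]
  [ 0.202000   0.137500   0.442500   0.208000]
  [ 0.274000   0.203625   0.121000   0.521750]
det(I−A) = Σ_j (I−A)_1j·C_1j = (0.85)(0.514500) + (0.00)(0.068000) + (-0.25)(0.202000) + (-0.15)(0.274000) = 0.345725
(I − A)⁻¹ = adj(I−A) / det(I−A) ≈
  [   1.4882     0.2209     0.4382     0.4433]
  [   0.1967     1.5695     0.2328     0.3015]
  [   0.5843     0.3977     1.2799     0.6016]
  [   0.7925     0.5890     0.3500     1.5091]
Δx = (I − A)⁻¹ Δd with Δd having -80 in the Rail component and 0 elsewhere.
So Δx_1 = L_13 · (-80), where L_13 = adj(I−A)_13 / det(I−A) = 0.151500 / 0.345725.
Δx_1 = 0.151500 × (-80) / 0.345725 = -12.12 / 0.345725 ≈ -35.06.

Δx_1 = -35.06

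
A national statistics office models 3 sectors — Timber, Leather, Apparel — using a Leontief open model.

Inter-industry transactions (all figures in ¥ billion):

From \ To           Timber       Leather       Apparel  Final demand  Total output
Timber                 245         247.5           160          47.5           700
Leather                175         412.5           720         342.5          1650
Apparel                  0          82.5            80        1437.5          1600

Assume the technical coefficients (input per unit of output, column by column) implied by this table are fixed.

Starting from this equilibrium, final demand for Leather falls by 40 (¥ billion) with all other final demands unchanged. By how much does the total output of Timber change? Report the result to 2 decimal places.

Technical coefficients a_ij = z_ij / X_j:
  a_TT = 245/700 = 0.35, a_LT = 175/700 = 0.25, a_AT = 0/700 = 0.00
  a_TL = 247.5/1650 = 0.15, a_LL = 412.5/1650 = 0.25, a_AL = 82.5/1650 = 0.05
  a_TA = 160/1600 = 0.10, a_LA = 720/1600 = 0.45, a_AA = 80/1600 = 0.05
I − A =
  [   0.65    -0.15    -0.10]
  [  -0.25     0.75    -0.45]
  [   0.00    -0.05     0.95]
Cofactors of I−A, C_ij = (−1)^(i+j)·(minor ij) (rows/columns in the sector order above):
  C_11 = (0.75)(0.95) − (-0.45)(-0.05) = 0.6900
  C_12 = −[(-0.25)(0.95) − (-0.45)(0.00)] = 0.2375
  C_13 = (-0.25)(-0.05) − (0.75)(0.00) = 0.0125
  C_21 = −[(-0.15)(0.95) − (-0.10)(-0.05)] = 0.1475
  C_22 = (0.65)(0.95) − (-0.10)(0.00) = 0.6175
  C_23 = −[(0.65)(-0.05) − (-0.15)(0.00)] = 0.0325
  C_31 = (-0.15)(-0.45) − (-0.10)(0.75) = 0.1425
  C_32 = −[(0.65)(-0.45) − (-0.10)(-0.25)] = 0.3175
  C_33 = (0.65)(0.75) − (-0.15)(-0.25) = 0.4500
det(I−A) = Σ_j (I−A)_1j·C_1j = (0.65)(0.6900) + (-0.15)(0.2375) + (-0.10)(0.0125) = 0.411625
adj(I−A) = Cᵀ =
  [ 0.6900   0.1475   0.1425]
  [ 0.2375   0.6175   0.3175]
  [ 0.0125   0.0325   0.4500]
(I − A)⁻¹ = adj(I−A) / det(I−A) ≈
  [   1.6763     0.3583     0.3462]
  [   0.5770     1.5002     0.7713]
  [   0.0304     0.0790     1.0932]
Δx = (I − A)⁻¹ Δd with Δd having -40 in the Leather component and 0 elsewhere.
So Δx_T = L_TL · (-40), where L_TL = adj(I−A)_TL / det(I−A) = 0.1475 / 0.411625.
Δx_T = 0.1475 × (-40) / 0.411625 = -5.90 / 0.411625 ≈ -14.33.

Δx_T = -14.33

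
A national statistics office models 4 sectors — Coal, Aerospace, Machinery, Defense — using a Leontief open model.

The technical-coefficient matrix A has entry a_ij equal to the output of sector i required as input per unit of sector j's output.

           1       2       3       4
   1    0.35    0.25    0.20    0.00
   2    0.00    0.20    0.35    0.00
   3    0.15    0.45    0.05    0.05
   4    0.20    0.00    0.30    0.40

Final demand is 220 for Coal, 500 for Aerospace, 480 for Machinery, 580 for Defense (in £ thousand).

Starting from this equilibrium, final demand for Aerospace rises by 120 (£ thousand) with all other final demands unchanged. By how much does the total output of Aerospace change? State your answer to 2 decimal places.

I − A =
  [   0.65    -0.25    -0.20     0.00]
  [   0.00     0.80    -0.35     0.00]
  [  -0.15    -0.45     0.95    -0.05]
  [  -0.20     0.00    -0.30     0.60]
Compute the cofactors C_ij = (−1)^(i+j)·(3×3 minor ij) of I−A; the adjugate is their transpose:
adj(I−A) = Cᵀ =
  [ 0.349500   0.192750   0.148500   0.012375]
  [ 0.035000   0.340750   0.136500   0.011375]
  [ 0.080000   0.200500   0.312000   0.026000]
  [ 0.156500   0.164500   0.205500   0.354500]
det(I−A) = Σ_j (I−A)_1j·C_1j = (0.65)(0.349500) + (-0.25)(0.035000) + (-0.20)(0.080000) + (0.00)(0.156500) = 0.202425
(I − A)⁻¹ = adj(I−A) / det(I−A) ≈
  [   1.7266     0.9522     0.7336     0.0611]
  [   0.1729     1.6833     0.6743     0.0562]
  [   0.3952     0.9905     1.5413     0.1284]
  [   0.7731     0.8126     1.0152     1.7513]
Δx = (I − A)⁻¹ Δd with Δd having +120 in the Aerospace component and 0 elsewhere.
So Δx_2 = L_22 · (+120), where L_22 = adj(I−A)_22 / det(I−A) = 0.340750 / 0.202425.
Δx_2 = 0.340750 × (+120) / 0.202425 = 40.89 / 0.202425 ≈ 202.00.

Δx_2 = 202.00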